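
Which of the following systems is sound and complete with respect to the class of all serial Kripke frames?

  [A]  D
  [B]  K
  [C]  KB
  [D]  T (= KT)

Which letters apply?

(A) D is determined by exactly this class.
(B) K is determined by the class of arbitrary frames.
(C) KB is determined by the class of symmetric frames.
(D) T (= KT) is determined by the class of reflexive frames.

A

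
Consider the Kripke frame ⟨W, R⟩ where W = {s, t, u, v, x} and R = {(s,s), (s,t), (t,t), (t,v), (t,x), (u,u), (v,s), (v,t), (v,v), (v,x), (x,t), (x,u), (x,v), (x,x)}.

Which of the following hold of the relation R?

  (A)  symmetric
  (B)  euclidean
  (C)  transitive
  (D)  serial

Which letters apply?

(A) not symmetric: s R t but not t R s.
(B) not euclidean: s R t and s R s but not t R s.
(C) not transitive: s R t and t R v but not s R v.
(D) serial: every world has an R-successor.

D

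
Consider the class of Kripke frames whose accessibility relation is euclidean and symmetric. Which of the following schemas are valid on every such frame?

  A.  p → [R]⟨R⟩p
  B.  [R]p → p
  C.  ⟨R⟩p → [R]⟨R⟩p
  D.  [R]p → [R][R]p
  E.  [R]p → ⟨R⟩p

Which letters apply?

A, C, D

A symmetric euclidean relation is transitive (uRv and vRw give vRu by symmetry, then uRw by the euclidean condition, applied at v).
(A) p → [R]⟨R⟩p (axiom B) characterises the symmetric frames. Every such R is symmetric — valid.
(B) [R]p → p (axiom T) characterises the reflexive frames. Such an R need not be reflexive — not valid.
(C) ⟨R⟩p → [R]⟨R⟩p is axiom 5; it is valid on a frame exactly when R is euclidean. Every such R is euclidean, so valid.
(D) [R]p → [R][R]p is axiom 4, which corresponds to transitivity. Every such R is transitive — valid.
(E) [R]p → ⟨R⟩p (axiom D) characterises the serial frames. Such an R need not be serial — not valid.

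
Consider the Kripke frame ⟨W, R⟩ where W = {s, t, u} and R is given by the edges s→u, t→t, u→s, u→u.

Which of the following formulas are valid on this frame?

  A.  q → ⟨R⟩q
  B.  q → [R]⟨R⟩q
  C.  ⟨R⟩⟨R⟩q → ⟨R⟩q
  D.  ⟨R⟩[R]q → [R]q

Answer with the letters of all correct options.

R is not reflexive: not s R s.
R is symmetric: every R-edge is matched by its reverse.
R is not transitive: s R u and u R s but not s R s.
R is not euclidean: u R s and u R s but not s R s.
(A) the dual of axiom T: valid iff R is reflexive. R is not reflexive — not valid.
(B) q → [R]⟨R⟩q is axiom B; it is valid on a frame exactly when R is symmetric. R is symmetric, so valid.
(C) ⟨R⟩⟨R⟩q → ⟨R⟩q (the dual of axiom 4) characterises the transitive frames. R is not transitive — not valid.
(D) ⟨R⟩[R]q → [R]q (the dual of axiom 5) characterises the euclidean frames. R is not euclidean — not valid.

B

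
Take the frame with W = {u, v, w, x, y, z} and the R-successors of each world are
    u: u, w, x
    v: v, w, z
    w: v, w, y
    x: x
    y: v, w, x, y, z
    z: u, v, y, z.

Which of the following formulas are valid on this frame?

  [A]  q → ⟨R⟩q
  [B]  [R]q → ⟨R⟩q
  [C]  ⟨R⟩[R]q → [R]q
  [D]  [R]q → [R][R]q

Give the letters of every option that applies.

R is reflexive: each world relates to itself.
R is not transitive: u R w and w R v but not u R v.
R is not euclidean: u R w and u R u but not w R u.
R is serial: every world has an R-successor.
(A) q → ⟨R⟩q (the dual of axiom T) characterises the reflexive frames. R is reflexive — valid.
(B) axiom D: valid iff R is serial. R is serial — valid.
(C) ⟨R⟩[R]q → [R]q (the dual of axiom 5) characterises the euclidean frames. R is not euclidean — not valid.
(D) [R]q → [R][R]q is axiom 4, which corresponds to transitivity. R is not transitive — not valid.

A, B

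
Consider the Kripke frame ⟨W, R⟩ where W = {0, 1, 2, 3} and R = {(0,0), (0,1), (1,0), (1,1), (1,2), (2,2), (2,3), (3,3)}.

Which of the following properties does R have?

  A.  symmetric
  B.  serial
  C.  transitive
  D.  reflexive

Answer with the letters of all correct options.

B, D

(A) not symmetric: 1 R 2 but not 2 R 1.
(B) serial: every world has an R-successor.
(C) not transitive: 0 R 1 and 1 R 2 but not 0 R 2.
(D) reflexive: each world relates to itself.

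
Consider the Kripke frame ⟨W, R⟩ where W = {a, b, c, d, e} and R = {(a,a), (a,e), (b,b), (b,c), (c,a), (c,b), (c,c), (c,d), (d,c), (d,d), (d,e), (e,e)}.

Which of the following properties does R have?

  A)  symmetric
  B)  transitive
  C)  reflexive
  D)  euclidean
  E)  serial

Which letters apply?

C, E

(A) not symmetric: a R e but not e R a.
(B) not transitive: b R c and c R a but not b R a.
(C) reflexive: each world relates to itself.
(D) not euclidean: a R e and a R a but not e R a.
(E) serial: every world has an R-successor.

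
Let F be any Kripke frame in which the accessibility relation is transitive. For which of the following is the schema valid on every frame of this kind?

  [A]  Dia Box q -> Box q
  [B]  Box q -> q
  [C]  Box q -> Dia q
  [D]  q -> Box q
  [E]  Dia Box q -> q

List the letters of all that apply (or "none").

none

(A) Dia Box q -> Box q is the dual of axiom 5, which corresponds to the euclidean property. Such an R need not be euclidean — not valid.
(B) Box q -> q is axiom T, which corresponds to reflexivity. Such an R need not be reflexive — not valid.
(C) Box q -> Dia q is axiom D, which corresponds to seriality. Such an R need not be serial — not valid.
(D) q -> Box q (equivalent to ◇p→p) corresponds to R being a subset of the identity. Such an R need not be a subset of the identity, so not valid.
(E) Dia Box q -> q is the dual of axiom B; it is valid on a frame exactly when R is symmetric. Such an R need not be symmetric, so not valid.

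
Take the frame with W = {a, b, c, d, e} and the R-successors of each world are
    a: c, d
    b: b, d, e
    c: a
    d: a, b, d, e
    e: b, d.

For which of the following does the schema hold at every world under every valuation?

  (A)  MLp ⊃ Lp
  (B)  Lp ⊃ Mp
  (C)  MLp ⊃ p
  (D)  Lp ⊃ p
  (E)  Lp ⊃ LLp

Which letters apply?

B, C

R is not reflexive: not a R a.
R is symmetric: every R-edge is matched by its reverse.
R is not transitive: a R c and c R a but not a R a.
R is not euclidean: a R c and a R d but not c R d.
R is serial: every world has an R-successor.
(A) MLp ⊃ Lp is the dual of axiom 5; it is valid on a frame exactly when R is euclidean. R is not euclidean, so not valid.
(B) Lp ⊃ Mp is axiom D; it is valid on a frame exactly when R is serial. R is serial, so valid.
(C) MLp ⊃ p (the dual of axiom B) characterises the symmetric frames. R is symmetric — valid.
(D) Lp ⊃ p (axiom T) characterises the reflexive frames. R is not reflexive — not valid.
(E) Lp ⊃ LLp is axiom 4, which corresponds to transitivity. R is not transitive — not valid.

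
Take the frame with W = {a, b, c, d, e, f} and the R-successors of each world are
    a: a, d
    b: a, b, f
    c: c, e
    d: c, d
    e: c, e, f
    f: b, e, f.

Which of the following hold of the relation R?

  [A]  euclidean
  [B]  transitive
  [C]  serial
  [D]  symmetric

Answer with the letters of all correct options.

C

(A) not euclidean: a R d and a R a but not d R a.
(B) not transitive: a R d and d R c but not a R c.
(C) serial: every world has an R-successor.
(D) not symmetric: a R d but not d R a.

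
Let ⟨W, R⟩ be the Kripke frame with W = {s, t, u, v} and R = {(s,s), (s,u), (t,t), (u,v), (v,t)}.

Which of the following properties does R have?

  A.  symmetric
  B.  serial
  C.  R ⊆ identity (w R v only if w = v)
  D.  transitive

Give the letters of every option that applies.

B

(A) not symmetric: s R u but not u R s.
(B) serial: every world has an R-successor.
(C) not ⊆ identity: s R u with s ≠ u.
(D) not transitive: s R u and u R v but not s R v.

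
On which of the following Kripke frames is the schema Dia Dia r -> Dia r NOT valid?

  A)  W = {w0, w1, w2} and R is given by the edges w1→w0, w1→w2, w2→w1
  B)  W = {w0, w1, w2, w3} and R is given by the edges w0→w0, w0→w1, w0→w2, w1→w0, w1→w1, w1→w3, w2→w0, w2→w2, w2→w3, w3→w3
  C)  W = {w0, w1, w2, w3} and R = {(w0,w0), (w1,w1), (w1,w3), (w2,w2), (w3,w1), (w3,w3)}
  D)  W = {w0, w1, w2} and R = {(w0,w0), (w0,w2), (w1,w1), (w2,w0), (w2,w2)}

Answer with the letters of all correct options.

A, B

The schema Dia Dia r -> Dia r is the dual of axiom 4; it is valid on a frame iff R is transitive.
(A) R is not transitive (w1 R w2 and w2 R w1 but not w1 R w1), so the schema fails here.
(B) R is not transitive (w0 R w1 and w1 R w3 but not w0 R w3), so the schema fails here.
(C) R is transitive (R is closed under composition), so the schema is valid here.
(D) R is transitive (R is closed under composition), so the schema is valid here.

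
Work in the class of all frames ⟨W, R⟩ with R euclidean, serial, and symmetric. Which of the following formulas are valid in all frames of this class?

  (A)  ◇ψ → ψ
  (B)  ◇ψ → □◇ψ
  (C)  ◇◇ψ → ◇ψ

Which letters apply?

B, C

Serial, symmetric and euclidean together give transitive (from symmetry + euclidean) and then reflexive; the relation is an equivalence.
(A) ◇ψ → ψ (the converse of T) corresponds to R being a subset of the identity. Such an R need not be a subset of the identity, so not valid.
(B) ◇ψ → □◇ψ is axiom 5; it is valid on a frame exactly when R is euclidean. Every such R is euclidean, so valid.
(C) ◇◇ψ → ◇ψ is the dual of axiom 4, which corresponds to transitivity. Every such R is transitive — valid.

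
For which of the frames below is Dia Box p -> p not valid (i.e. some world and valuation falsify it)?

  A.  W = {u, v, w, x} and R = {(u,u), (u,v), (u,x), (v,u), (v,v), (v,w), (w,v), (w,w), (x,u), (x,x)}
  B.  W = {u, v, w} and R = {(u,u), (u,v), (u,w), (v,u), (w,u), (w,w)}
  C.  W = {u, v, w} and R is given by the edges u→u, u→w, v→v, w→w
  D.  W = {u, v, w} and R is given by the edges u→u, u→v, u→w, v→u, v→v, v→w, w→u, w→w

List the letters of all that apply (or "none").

The schema Dia Box p -> p is the dual of axiom B; it is valid on a frame iff R is symmetric.
(A) R is symmetric (every R-edge is matched by its reverse), so the schema is valid here.
(B) R is symmetric (every R-edge is matched by its reverse), so the schema is valid here.
(C) R is not symmetric (u R w but not w R u), so the schema fails here.
(D) R is not symmetric (v R w but not w R v), so the schema fails here.

C, D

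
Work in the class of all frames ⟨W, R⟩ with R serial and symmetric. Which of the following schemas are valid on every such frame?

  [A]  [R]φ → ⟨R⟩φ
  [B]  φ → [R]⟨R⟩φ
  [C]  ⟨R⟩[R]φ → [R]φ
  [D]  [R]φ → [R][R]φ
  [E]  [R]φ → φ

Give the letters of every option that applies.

A, B

(A) axiom D: valid iff R is serial. Every such R is serial — valid.
(B) φ → [R]⟨R⟩φ (axiom B) characterises the symmetric frames. Every such R is symmetric — valid.
(C) ⟨R⟩[R]φ → [R]φ (the dual of axiom 5) characterises the euclidean frames. Such an R need not be euclidean — not valid.
(D) [R]φ → [R][R]φ is axiom 4, which corresponds to transitivity. Such an R need not be transitive — not valid.
(E) [R]φ → φ (axiom T) characterises the reflexive frames. Such an R need not be reflexive — not valid.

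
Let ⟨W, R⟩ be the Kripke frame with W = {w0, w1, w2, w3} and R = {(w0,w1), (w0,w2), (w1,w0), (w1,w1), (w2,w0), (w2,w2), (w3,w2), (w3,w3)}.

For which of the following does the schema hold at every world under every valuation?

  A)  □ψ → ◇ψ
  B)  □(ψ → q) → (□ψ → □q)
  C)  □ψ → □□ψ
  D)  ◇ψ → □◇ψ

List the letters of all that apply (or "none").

A, B

R is not transitive: w0 R w1 and w1 R w0 but not w0 R w0.
R is not euclidean: w0 R w1 and w0 R w2 but not w1 R w2.
R is serial: every world has an R-successor.
(A) axiom D: valid iff R is serial. R is serial — valid.
(B) □(ψ → q) → (□ψ → □q) is axiom K, valid on every Kripke frame — valid.
(C) axiom 4: valid iff R is transitive. R is not transitive — not valid.
(D) ◇ψ → □◇ψ is axiom 5, which corresponds to the euclidean property. R is not euclidean — not valid.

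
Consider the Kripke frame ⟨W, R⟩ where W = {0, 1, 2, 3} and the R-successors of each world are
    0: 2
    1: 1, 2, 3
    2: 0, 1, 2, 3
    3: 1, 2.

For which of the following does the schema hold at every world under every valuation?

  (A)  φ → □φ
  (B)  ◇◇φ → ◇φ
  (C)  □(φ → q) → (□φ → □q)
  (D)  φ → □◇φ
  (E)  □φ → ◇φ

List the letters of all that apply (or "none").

R is symmetric: every R-edge is matched by its reverse.
R is not transitive: 0 R 2 and 2 R 0 but not 0 R 0.
R is serial: every world has an R-successor.
R is not a subset of the identity: 0 R 2 with 0 ≠ 2.
(A) φ → □φ is valid only on frames where every R-edge is a self-loop. Here R ⊄ identity — not valid.
(B) ◇◇φ → ◇φ is the dual of axiom 4; it is valid on a frame exactly when R is transitive. R is not transitive, so not valid.
(C) □(φ → q) → (□φ → □q) is axiom K, valid on every Kripke frame — valid.
(D) φ → □◇φ is axiom B; it is valid on a frame exactly when R is symmetric. R is symmetric, so valid.
(E) □φ → ◇φ (axiom D) characterises the serial frames. R is serial — valid.

C, D, E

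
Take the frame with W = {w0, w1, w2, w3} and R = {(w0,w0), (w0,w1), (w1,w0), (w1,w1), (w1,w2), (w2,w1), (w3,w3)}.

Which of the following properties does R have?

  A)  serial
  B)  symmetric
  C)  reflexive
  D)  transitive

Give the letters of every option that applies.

(A) serial: every world has an R-successor.
(B) symmetric: every R-edge is matched by its reverse.
(C) not reflexive: not w2 R w2.
(D) not transitive: w0 R w1 and w1 R w2 but not w0 R w2.

A, B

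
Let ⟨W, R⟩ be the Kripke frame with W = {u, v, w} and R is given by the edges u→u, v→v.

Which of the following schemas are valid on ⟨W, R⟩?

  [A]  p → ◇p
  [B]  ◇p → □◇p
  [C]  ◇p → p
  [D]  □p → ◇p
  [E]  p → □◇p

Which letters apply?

R is not reflexive: not w R w.
R is symmetric: every R-edge is matched by its reverse.
R is euclidean: any two R-successors of the same world are R-related.
R is not serial: w has no R-successor.
R is a subset of the identity: every R-edge is a self-loop.
(A) the dual of axiom T: valid iff R is reflexive. R is not reflexive — not valid.
(B) ◇p → □◇p is axiom 5; it is valid on a frame exactly when R is euclidean. R is euclidean, so valid.
(C) ◇p → p (the converse of T) corresponds to R being a subset of the identity. Here R ⊆ identity, so valid.
(D) □p → ◇p is axiom D; it is valid on a frame exactly when R is serial. R is not serial, so not valid.
(E) p → □◇p is axiom B, which corresponds to symmetry. R is symmetric — valid.

B, C, E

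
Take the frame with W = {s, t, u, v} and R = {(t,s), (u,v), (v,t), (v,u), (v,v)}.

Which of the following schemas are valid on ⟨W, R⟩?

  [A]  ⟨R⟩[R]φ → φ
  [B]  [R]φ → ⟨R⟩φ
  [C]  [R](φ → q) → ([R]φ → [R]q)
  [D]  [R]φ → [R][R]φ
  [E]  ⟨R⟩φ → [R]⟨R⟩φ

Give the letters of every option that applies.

R is not symmetric: t R s but not s R t.
R is not transitive: u R v and v R t but not u R t.
R is not euclidean: v R t and v R u but not t R u.
R is not serial: s has no R-successor.
(A) the dual of axiom B: valid iff R is symmetric. R is not symmetric — not valid.
(B) [R]φ → ⟨R⟩φ (axiom D) characterises the serial frames. R is not serial — not valid.
(C) [R](φ → q) → ([R]φ → [R]q) is axiom K, valid on every Kripke frame — valid.
(D) [R]φ → [R][R]φ is axiom 4; it is valid on a frame exactly when R is transitive. R is not transitive, so not valid.
(E) ⟨R⟩φ → [R]⟨R⟩φ is axiom 5; it is valid on a frame exactly when R is euclidean. R is not euclidean, so not valid.

C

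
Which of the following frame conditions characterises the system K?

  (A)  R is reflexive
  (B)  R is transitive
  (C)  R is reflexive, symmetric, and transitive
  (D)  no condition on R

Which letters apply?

D

(A) this class determines T (= KT), not K.
(B) this class determines K4, not K.
(C) this class determines S5, not K.
(D) K is sound and complete for exactly this class.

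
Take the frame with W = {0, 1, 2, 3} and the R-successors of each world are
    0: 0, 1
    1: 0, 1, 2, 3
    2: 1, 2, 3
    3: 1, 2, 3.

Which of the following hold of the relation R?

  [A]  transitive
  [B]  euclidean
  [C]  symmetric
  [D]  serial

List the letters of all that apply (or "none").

C, D

(A) not transitive: 0 R 1 and 1 R 2 but not 0 R 2.
(B) not euclidean: 1 R 0 and 1 R 2 but not 0 R 2.
(C) symmetric: every R-edge is matched by its reverse.
(D) serial: every world has an R-successor.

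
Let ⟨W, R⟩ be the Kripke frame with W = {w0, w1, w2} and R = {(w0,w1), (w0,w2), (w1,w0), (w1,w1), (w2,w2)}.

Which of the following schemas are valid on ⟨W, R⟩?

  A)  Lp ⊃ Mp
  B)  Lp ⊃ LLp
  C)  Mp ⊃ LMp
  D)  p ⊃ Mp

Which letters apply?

A

R is not reflexive: not w0 R w0.
R is not transitive: w0 R w1 and w1 R w0 but not w0 R w0.
R is not euclidean: w0 R w1 and w0 R w2 but not w1 R w2.
R is serial: every world has an R-successor.
(A) axiom D: valid iff R is serial. R is serial — valid.
(B) Lp ⊃ LLp (axiom 4) characterises the transitive frames. R is not transitive — not valid.
(C) Mp ⊃ LMp is axiom 5; it is valid on a frame exactly when R is euclidean. R is not euclidean, so not valid.
(D) the dual of axiom T: valid iff R is reflexive. R is not reflexive — not valid.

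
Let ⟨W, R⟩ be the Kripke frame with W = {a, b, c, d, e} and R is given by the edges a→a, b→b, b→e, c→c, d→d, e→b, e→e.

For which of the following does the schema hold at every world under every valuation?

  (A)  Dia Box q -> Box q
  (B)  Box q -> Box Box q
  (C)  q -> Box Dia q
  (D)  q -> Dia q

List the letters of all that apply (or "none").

A, B, C, D

R is reflexive: each world relates to itself.
R is symmetric: every R-edge is matched by its reverse.
R is transitive: R is closed under composition.
R is euclidean: any two R-successors of the same world are R-related.
(A) Dia Box q -> Box q is the dual of axiom 5, which corresponds to the euclidean property. R is euclidean — valid.
(B) Box q -> Box Box q is axiom 4, which corresponds to transitivity. R is transitive — valid.
(C) axiom B: valid iff R is symmetric. R is symmetric — valid.
(D) q -> Dia q is the dual of axiom T; it is valid on a frame exactly when R is reflexive. R is reflexive, so valid.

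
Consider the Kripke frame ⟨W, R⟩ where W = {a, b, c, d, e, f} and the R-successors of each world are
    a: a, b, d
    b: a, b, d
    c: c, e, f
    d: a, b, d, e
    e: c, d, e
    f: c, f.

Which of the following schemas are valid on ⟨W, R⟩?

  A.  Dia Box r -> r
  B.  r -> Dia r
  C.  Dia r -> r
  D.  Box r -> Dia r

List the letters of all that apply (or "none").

A, B, D

R is reflexive: each world relates to itself.
R is symmetric: every R-edge is matched by its reverse.
R is serial: every world has an R-successor.
R is not a subset of the identity: a R b with a ≠ b.
(A) the dual of axiom B: valid iff R is symmetric. R is symmetric — valid.
(B) r -> Dia r (the dual of axiom T) characterises the reflexive frames. R is reflexive — valid.
(C) Dia r -> r is the converse of T; it holds exactly when R ⊆ identity. Here R ⊄ identity — not valid.
(D) Box r -> Dia r is axiom D; it is valid on a frame exactly when R is serial. R is serial, so valid.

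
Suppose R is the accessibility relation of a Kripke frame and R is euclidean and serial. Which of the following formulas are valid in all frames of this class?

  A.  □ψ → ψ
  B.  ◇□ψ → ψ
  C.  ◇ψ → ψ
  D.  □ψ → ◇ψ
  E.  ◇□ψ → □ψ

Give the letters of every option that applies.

(A) axiom T: valid iff R is reflexive. Such an R need not be reflexive — not valid.
(B) ◇□ψ → ψ is the dual of axiom B; it is valid on a frame exactly when R is symmetric. Such an R need not be symmetric, so not valid.
(C) ◇ψ → ψ (the converse of T) corresponds to R being a subset of the identity. Such an R need not be a subset of the identity, so not valid.
(D) □ψ → ◇ψ (axiom D) characterises the serial frames. Every such R is serial — valid.
(E) ◇□ψ → □ψ is the dual of axiom 5, which corresponds to the euclidean property. Every such R is euclidean — valid.

D, E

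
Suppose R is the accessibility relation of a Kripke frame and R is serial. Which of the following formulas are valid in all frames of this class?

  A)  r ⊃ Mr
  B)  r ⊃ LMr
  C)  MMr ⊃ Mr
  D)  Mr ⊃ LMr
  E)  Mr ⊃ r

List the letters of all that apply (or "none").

(A) r ⊃ Mr (the dual of axiom T) characterises the reflexive frames. Such an R need not be reflexive — not valid.
(B) axiom B: valid iff R is symmetric. Such an R need not be symmetric — not valid.
(C) MMr ⊃ Mr (the dual of axiom 4) characterises the transitive frames. Such an R need not be transitive — not valid.
(D) Mr ⊃ LMr is axiom 5, which corresponds to the euclidean property. Such an R need not be euclidean — not valid.
(E) Mr ⊃ r (the converse of T) corresponds to R being a subset of the identity. Such an R need not be a subset of the identity, so not valid.

none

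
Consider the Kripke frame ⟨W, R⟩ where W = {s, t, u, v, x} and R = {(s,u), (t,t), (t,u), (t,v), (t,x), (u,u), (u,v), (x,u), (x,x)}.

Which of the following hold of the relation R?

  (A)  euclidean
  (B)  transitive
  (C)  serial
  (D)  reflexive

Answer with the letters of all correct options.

(A) not euclidean: t R u and t R t but not u R t.
(B) not transitive: s R u and u R v but not s R v.
(C) not serial: v has no R-successor.
(D) not reflexive: not s R s.

none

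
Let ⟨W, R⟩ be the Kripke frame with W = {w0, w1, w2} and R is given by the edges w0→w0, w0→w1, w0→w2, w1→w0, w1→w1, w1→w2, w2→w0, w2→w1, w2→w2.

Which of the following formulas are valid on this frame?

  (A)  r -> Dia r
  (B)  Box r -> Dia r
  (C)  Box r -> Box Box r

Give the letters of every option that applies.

R is reflexive: each world relates to itself.
R is transitive: R is closed under composition.
R is serial: every world has an R-successor.
(A) the dual of axiom T: valid iff R is reflexive. R is reflexive — valid.
(B) Box r -> Dia r is axiom D; it is valid on a frame exactly when R is serial. R is serial, so valid.
(C) Box r -> Box Box r is axiom 4, which corresponds to transitivity. R is transitive — valid.

A, B, C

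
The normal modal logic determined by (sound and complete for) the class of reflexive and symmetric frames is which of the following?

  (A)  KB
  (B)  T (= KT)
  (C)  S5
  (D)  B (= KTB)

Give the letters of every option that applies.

D

(A) KB is determined by the class of symmetric frames.
(B) T (= KT) is determined by the class of reflexive frames.
(C) S5 is determined by the class of reflexive, symmetric, and transitive frames.
(D) B (= KTB) is determined by exactly this class.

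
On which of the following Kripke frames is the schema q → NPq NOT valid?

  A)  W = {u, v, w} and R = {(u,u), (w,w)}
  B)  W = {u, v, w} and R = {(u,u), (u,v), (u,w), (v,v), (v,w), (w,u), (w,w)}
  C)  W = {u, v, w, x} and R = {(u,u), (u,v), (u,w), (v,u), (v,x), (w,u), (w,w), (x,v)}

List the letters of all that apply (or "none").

B

The schema q → NPq is axiom B; it is valid on a frame iff R is symmetric.
(A) R is symmetric (every R-edge is matched by its reverse), so the schema is valid here.
(B) R is not symmetric (u R v but not v R u), so the schema fails here.
(C) R is symmetric (every R-edge is matched by its reverse), so the schema is valid here.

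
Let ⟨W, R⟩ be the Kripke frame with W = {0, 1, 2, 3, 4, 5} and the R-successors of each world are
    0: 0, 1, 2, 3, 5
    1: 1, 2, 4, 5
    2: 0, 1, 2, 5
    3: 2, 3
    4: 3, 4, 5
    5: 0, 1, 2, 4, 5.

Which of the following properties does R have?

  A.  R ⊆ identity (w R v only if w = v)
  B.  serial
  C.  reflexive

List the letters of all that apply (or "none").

(A) not ⊆ identity: 0 R 1 with 0 ≠ 1.
(B) serial: every world has an R-successor.
(C) reflexive: each world relates to itself.

B, C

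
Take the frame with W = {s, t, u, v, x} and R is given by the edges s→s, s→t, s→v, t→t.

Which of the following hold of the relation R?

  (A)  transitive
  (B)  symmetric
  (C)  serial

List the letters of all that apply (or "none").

(A) transitive: R is closed under composition.
(B) not symmetric: s R t but not t R s.
(C) not serial: u has no R-successor.

A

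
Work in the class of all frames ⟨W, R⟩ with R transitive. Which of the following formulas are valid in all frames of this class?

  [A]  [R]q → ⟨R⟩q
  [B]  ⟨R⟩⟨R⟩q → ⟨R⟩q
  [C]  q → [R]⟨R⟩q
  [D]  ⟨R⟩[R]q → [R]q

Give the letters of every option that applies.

(A) [R]q → ⟨R⟩q is axiom D; it is valid on a frame exactly when R is serial. Such an R need not be serial, so not valid.
(B) ⟨R⟩⟨R⟩q → ⟨R⟩q (the dual of axiom 4) characterises the transitive frames. Every such R is transitive — valid.
(C) q → [R]⟨R⟩q (axiom B) characterises the symmetric frames. Such an R need not be symmetric — not valid.
(D) the dual of axiom 5: valid iff R is euclidean. Such an R need not be euclidean — not valid.

B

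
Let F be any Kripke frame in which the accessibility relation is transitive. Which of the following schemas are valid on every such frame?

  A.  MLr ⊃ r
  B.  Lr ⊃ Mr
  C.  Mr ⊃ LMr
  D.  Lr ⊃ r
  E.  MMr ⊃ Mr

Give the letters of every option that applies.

E

(A) MLr ⊃ r is the dual of axiom B; it is valid on a frame exactly when R is symmetric. Such an R need not be symmetric, so not valid.
(B) Lr ⊃ Mr is axiom D; it is valid on a frame exactly when R is serial. Such an R need not be serial, so not valid.
(C) Mr ⊃ LMr is axiom 5; it is valid on a frame exactly when R is euclidean. Such an R need not be euclidean, so not valid.
(D) Lr ⊃ r is axiom T; it is valid on a frame exactly when R is reflexive. Such an R need not be reflexive, so not valid.
(E) MMr ⊃ Mr is the dual of axiom 4; it is valid on a frame exactly when R is transitive. Every such R is transitive, so valid.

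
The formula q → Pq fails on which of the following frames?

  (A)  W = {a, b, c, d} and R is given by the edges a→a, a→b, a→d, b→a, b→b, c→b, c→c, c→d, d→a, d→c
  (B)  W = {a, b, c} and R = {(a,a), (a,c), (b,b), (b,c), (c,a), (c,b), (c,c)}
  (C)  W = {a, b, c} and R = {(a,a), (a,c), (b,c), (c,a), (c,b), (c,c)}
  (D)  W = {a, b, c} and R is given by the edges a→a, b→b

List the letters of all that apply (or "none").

The schema q → Pq is the dual of axiom T; it is valid on a frame iff R is reflexive.
(A) R is not reflexive (not d R d), so the schema fails here.
(B) R is reflexive (each world relates to itself), so the schema is valid here.
(C) R is not reflexive (not b R b), so the schema fails here.
(D) R is not reflexive (not c R c), so the schema fails here.

A, C, D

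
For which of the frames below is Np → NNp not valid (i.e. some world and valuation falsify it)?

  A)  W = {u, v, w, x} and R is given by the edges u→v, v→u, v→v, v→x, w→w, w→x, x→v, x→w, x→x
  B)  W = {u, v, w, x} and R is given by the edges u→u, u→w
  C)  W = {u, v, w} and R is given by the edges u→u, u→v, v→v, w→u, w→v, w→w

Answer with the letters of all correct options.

A

The schema Np → NNp is axiom 4; it is valid on a frame iff R is transitive.
(A) R is not transitive (u R v and v R u but not u R u), so the schema fails here.
(B) R is transitive (R is closed under composition), so the schema is valid here.
(C) R is transitive (R is closed under composition), so the schema is valid here.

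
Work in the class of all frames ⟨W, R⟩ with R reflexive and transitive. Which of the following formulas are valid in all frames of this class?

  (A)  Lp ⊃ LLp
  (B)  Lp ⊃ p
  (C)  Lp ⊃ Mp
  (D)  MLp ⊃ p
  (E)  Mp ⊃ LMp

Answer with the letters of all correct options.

Reflexive relations are serial.
(A) Lp ⊃ LLp (axiom 4) characterises the transitive frames. Every such R is transitive — valid.
(B) Lp ⊃ p is axiom T; it is valid on a frame exactly when R is reflexive. Every such R is reflexive, so valid.
(C) Lp ⊃ Mp is axiom D, which corresponds to seriality. Every such R is serial — valid.
(D) MLp ⊃ p (the dual of axiom B) characterises the symmetric frames. Such an R need not be symmetric — not valid.
(E) Mp ⊃ LMp is axiom 5; it is valid on a frame exactly when R is euclidean. Such an R need not be euclidean, so not valid.

A, B, C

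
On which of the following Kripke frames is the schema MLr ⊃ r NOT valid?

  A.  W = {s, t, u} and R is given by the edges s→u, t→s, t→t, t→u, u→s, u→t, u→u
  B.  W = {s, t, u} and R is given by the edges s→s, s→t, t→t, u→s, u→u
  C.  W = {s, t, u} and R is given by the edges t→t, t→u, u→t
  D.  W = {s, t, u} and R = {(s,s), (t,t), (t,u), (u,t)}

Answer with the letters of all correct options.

The schema MLr ⊃ r is the dual of axiom B; it is valid on a frame iff R is symmetric.
(A) R is not symmetric (t R s but not s R t), so the schema fails here.
(B) R is not symmetric (s R t but not t R s), so the schema fails here.
(C) R is symmetric (every R-edge is matched by its reverse), so the schema is valid here.
(D) R is symmetric (every R-edge is matched by its reverse), so the schema is valid here.

A, B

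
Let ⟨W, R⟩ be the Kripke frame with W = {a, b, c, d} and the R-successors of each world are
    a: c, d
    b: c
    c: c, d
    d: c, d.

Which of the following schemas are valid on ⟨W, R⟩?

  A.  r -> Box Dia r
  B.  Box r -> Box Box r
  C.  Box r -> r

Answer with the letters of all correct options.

R is not reflexive: not a R a.
R is not symmetric: a R c but not c R a.
R is not transitive: b R c and c R d but not b R d.
(A) axiom B: valid iff R is symmetric. R is not symmetric — not valid.
(B) Box r -> Box Box r is axiom 4, which corresponds to transitivity. R is not transitive — not valid.
(C) Box r -> r is axiom T; it is valid on a frame exactly when R is reflexive. R is not reflexive, so not valid.

none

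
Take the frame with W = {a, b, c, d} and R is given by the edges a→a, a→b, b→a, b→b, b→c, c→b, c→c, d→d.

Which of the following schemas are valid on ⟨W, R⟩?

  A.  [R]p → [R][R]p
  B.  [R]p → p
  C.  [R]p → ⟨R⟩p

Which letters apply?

B, C

R is reflexive: each world relates to itself.
R is not transitive: a R b and b R c but not a R c.
R is serial: every world has an R-successor.
(A) [R]p → [R][R]p is axiom 4, which corresponds to transitivity. R is not transitive — not valid.
(B) [R]p → p (axiom T) characterises the reflexive frames. R is reflexive — valid.
(C) axiom D: valid iff R is serial. R is serial — valid.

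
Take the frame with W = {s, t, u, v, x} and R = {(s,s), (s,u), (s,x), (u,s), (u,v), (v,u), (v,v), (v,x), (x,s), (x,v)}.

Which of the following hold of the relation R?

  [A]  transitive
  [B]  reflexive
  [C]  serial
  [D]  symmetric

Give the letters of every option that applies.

(A) not transitive: s R u and u R v but not s R v.
(B) not reflexive: not t R t.
(C) not serial: t has no R-successor.
(D) symmetric: every R-edge is matched by its reverse.

D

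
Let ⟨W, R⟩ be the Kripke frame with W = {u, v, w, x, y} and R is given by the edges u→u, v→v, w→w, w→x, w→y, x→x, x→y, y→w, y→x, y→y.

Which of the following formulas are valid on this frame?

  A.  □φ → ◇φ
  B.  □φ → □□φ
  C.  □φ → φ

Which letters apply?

A, C

R is reflexive: each world relates to itself.
R is not transitive: x R y and y R w but not x R w.
R is serial: every world has an R-successor.
(A) □φ → ◇φ (axiom D) characterises the serial frames. R is serial — valid.
(B) axiom 4: valid iff R is transitive. R is not transitive — not valid.
(C) □φ → φ is axiom T; it is valid on a frame exactly when R is reflexive. R is reflexive, so valid.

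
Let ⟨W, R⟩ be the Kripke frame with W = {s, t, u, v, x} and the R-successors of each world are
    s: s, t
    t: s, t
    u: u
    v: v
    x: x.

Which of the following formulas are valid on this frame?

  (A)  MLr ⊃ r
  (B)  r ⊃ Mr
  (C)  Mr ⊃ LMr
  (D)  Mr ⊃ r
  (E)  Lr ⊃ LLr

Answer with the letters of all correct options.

A, B, C, E

R is reflexive: each world relates to itself.
R is symmetric: every R-edge is matched by its reverse.
R is transitive: R is closed under composition.
R is euclidean: any two R-successors of the same world are R-related.
R is not a subset of the identity: s R t with s ≠ t.
(A) MLr ⊃ r is the dual of axiom B; it is valid on a frame exactly when R is symmetric. R is symmetric, so valid.
(B) the dual of axiom T: valid iff R is reflexive. R is reflexive — valid.
(C) Mr ⊃ LMr is axiom 5, which corresponds to the euclidean property. R is euclidean — valid.
(D) Mr ⊃ r is the converse of T; it holds exactly when R ⊆ identity. Here R ⊄ identity — not valid.
(E) axiom 4: valid iff R is transitive. R is transitive — valid.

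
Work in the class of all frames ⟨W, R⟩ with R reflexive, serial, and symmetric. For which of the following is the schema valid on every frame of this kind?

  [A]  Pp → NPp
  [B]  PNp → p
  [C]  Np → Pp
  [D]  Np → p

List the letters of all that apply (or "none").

B, C, D

(A) Pp → NPp is axiom 5; it is valid on a frame exactly when R is euclidean. Such an R need not be euclidean, so not valid.
(B) PNp → p (the dual of axiom B) characterises the symmetric frames. Every such R is symmetric — valid.
(C) Np → Pp (axiom D) characterises the serial frames. Every such R is serial — valid.
(D) Np → p is axiom T, which corresponds to reflexivity. Every such R is reflexive — valid.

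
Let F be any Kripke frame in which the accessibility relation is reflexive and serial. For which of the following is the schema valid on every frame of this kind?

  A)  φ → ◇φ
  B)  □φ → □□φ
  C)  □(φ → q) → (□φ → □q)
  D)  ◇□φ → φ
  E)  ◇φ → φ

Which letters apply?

(A) φ → ◇φ is the dual of axiom T; it is valid on a frame exactly when R is reflexive. Every such R is reflexive, so valid.
(B) □φ → □□φ is axiom 4; it is valid on a frame exactly when R is transitive. Such an R need not be transitive, so not valid.
(C) □(φ → q) → (□φ → □q) is the K axiom; it holds on all frames — valid.
(D) the dual of axiom B: valid iff R is symmetric. Such an R need not be symmetric — not valid.
(E) ◇φ → φ is the converse of T; it holds exactly when R ⊆ identity. Such an R need not be a subset of the identity — not valid.

A, C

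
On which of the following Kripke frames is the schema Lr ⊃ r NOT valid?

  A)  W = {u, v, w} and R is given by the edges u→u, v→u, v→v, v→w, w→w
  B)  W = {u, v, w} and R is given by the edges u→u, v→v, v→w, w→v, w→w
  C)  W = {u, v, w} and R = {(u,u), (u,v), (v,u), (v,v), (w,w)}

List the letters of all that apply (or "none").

none

The schema Lr ⊃ r is axiom T; it is valid on a frame iff R is reflexive.
(A) R is reflexive (each world relates to itself), so the schema is valid here.
(B) R is reflexive (each world relates to itself), so the schema is valid here.
(C) R is reflexive (each world relates to itself), so the schema is valid here.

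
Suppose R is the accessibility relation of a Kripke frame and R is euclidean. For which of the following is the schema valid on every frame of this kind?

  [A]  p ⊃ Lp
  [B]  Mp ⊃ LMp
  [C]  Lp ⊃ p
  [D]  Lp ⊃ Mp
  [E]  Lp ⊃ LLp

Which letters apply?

B

(A) p ⊃ Lp (equivalent to ◇p→p) corresponds to R being a subset of the identity. Such an R need not be a subset of the identity, so not valid.
(B) Mp ⊃ LMp (axiom 5) characterises the euclidean frames. Every such R is euclidean — valid.
(C) Lp ⊃ p (axiom T) characterises the reflexive frames. Such an R need not be reflexive — not valid.
(D) Lp ⊃ Mp is axiom D; it is valid on a frame exactly when R is serial. Such an R need not be serial, so not valid.
(E) Lp ⊃ LLp is axiom 4; it is valid on a frame exactly when R is transitive. Such an R need not be transitive, so not valid.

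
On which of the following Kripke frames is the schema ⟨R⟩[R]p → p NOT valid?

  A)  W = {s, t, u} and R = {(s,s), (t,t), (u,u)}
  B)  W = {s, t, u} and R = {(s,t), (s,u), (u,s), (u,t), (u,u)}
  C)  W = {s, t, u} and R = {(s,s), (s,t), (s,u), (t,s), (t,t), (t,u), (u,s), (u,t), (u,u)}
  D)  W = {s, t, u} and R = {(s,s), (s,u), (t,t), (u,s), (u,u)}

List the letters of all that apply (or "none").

B

The schema ⟨R⟩[R]p → p is the dual of axiom B; it is valid on a frame iff R is symmetric.
(A) R is symmetric (every R-edge is matched by its reverse), so the schema is valid here.
(B) R is not symmetric (s R t but not t R s), so the schema fails here.
(C) R is symmetric (every R-edge is matched by its reverse), so the schema is valid here.
(D) R is symmetric (every R-edge is matched by its reverse), so the schema is valid here.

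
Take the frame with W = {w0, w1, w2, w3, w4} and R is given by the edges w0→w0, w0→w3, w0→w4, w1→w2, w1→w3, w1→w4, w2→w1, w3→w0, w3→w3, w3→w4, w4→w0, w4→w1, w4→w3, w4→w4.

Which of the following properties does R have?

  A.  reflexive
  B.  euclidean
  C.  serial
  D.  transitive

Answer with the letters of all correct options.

(A) not reflexive: not w1 R w1.
(B) not euclidean: w1 R w2 and w1 R w3 but not w2 R w3.
(C) serial: every world has an R-successor.
(D) not transitive: w0 R w4 and w4 R w1 but not w0 R w1.

C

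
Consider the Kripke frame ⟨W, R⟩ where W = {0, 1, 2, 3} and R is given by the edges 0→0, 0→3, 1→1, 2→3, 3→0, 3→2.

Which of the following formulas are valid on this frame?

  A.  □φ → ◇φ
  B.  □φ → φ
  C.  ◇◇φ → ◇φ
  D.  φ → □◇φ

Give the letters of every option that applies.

R is not reflexive: not 2 R 2.
R is symmetric: every R-edge is matched by its reverse.
R is not transitive: 0 R 3 and 3 R 2 but not 0 R 2.
R is serial: every world has an R-successor.
(A) axiom D: valid iff R is serial. R is serial — valid.
(B) axiom T: valid iff R is reflexive. R is not reflexive — not valid.
(C) the dual of axiom 4: valid iff R is transitive. R is not transitive — not valid.
(D) φ → □◇φ is axiom B, which corresponds to symmetry. R is symmetric — valid.

A, D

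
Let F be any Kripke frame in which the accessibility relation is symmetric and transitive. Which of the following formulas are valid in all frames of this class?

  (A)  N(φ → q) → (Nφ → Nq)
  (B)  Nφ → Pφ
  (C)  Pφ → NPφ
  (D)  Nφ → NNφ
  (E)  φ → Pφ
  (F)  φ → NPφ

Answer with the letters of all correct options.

A symmetric transitive relation is euclidean (uRv and uRw give vRu by symmetry, then vRw by transitivity).
(A) N(φ → q) → (Nφ → Nq) is axiom K, valid on every Kripke frame — valid.
(B) Nφ → Pφ (axiom D) characterises the serial frames. Such an R need not be serial — not valid.
(C) Pφ → NPφ is axiom 5, which corresponds to the euclidean property. Every such R is euclidean — valid.
(D) Nφ → NNφ (axiom 4) characterises the transitive frames. Every such R is transitive — valid.
(E) φ → Pφ (the dual of axiom T) characterises the reflexive frames. Such an R need not be reflexive — not valid.
(F) φ → NPφ is axiom B, which corresponds to symmetry. Every such R is symmetric — valid.

A, C, D, F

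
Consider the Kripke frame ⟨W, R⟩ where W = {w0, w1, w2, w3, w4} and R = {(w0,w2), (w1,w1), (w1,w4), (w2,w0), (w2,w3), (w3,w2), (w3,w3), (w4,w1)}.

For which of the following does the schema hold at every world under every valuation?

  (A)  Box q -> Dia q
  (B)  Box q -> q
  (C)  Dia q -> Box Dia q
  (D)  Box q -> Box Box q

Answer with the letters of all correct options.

A

R is not reflexive: not w0 R w0.
R is not transitive: w0 R w2 and w2 R w0 but not w0 R w0.
R is not euclidean: w2 R w0 and w2 R w3 but not w0 R w3.
R is serial: every world has an R-successor.
(A) Box q -> Dia q is axiom D; it is valid on a frame exactly when R is serial. R is serial, so valid.
(B) Box q -> q is axiom T, which corresponds to reflexivity. R is not reflexive — not valid.
(C) Dia q -> Box Dia q (axiom 5) characterises the euclidean frames. R is not euclidean — not valid.
(D) Box q -> Box Box q (axiom 4) characterises the transitive frames. R is not transitive — not valid.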